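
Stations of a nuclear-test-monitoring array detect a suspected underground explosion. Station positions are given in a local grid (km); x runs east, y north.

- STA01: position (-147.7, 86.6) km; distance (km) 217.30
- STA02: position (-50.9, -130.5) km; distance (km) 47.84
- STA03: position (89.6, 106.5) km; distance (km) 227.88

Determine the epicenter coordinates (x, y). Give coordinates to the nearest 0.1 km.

x ≈ -23.2 km, y ≈ -91.5 km

Circle about each station: (x + 147.7)² + (y − 86.6)² = 217.30²; (x + 50.9)² + (y + 130.5)² = 47.84²; (x − 89.6)² + (y − 106.5)² = 227.88².
Subtracting the STA01 equation from the STA02 and STA03 equations removes the quadratic terms:
193.6 x − 434.2 y = 35236.83
474.6 x + 39.8 y = -14654.44
Solving the 2×2 system: x ≈ -23.2, y ≈ -91.5 km.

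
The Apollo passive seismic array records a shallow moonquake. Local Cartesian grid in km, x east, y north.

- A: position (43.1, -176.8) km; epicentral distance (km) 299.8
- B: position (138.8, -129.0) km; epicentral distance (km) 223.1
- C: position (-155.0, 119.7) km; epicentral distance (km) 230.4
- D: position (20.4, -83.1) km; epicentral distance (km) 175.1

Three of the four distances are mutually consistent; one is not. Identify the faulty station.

Solve using three stations at a time. Using B, C, D (subtract circle equations pairwise → linear system) gives (x, y) ≈ (72.5, 84.0).
Distances from that point to each station vs reported:
  A: calculated 262.4 vs reported 299.8 → residual 37.4 km
  B: calculated 223.0 vs reported 223.1 → residual 0.1 km
  C: calculated 230.3 vs reported 230.4 → residual 0.1 km
  D: calculated 175.0 vs reported 175.1 → residual 0.1 km
B, C, D are mutually consistent (residuals ≈ 0); A is off by 37.4 km.

A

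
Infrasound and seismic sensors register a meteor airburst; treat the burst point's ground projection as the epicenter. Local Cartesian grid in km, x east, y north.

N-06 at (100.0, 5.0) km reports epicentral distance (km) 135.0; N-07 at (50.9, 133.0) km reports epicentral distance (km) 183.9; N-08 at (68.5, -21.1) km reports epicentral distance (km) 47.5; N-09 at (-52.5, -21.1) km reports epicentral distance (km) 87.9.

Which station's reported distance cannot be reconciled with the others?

Solve using three stations at a time. Using N-07, N-08, N-09 (subtract circle equations pairwise → linear system) gives (x, y) ≈ (30.6, -49.8).
Distances from that point to each station vs reported:
  N-06: calculated 88.4 vs reported 135.0 → residual 46.6 km
  N-07: calculated 183.9 vs reported 183.9 → residual 0.0 km
  N-08: calculated 47.5 vs reported 47.5 → residual 0.0 km
  N-09: calculated 87.9 vs reported 87.9 → residual 0.0 km
N-07, N-08, N-09 are mutually consistent (residuals ≈ 0); N-06 is off by 46.6 km.

N-06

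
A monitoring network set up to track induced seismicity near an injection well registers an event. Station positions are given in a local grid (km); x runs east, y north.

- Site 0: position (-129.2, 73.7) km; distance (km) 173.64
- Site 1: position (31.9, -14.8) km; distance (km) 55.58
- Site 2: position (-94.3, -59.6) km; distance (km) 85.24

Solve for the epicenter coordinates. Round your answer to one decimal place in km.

-9.4 km east, -52.0 km north

Circle about each station: (x + 129.2)² + (y − 73.7)² = 173.64²; (x − 31.9)² + (y + 14.8)² = 55.58²; (x + 94.3)² + (y + 59.6)² = 85.24².
Subtracting pairs of circle equations eliminates x²+y² and gives linear equations (the radical axes):
322.2 x − 177.0 y = 6174.03
69.8 x − 266.6 y = 13205.31
Solving the 2×2 system: x ≈ -9.4, y ≈ -52.0 km.
Check against Site 0 (with the unrounded x, y): √((x + 129.2)²+(y − 73.7)²) = 173.64 ≈ 173.64 km. ✓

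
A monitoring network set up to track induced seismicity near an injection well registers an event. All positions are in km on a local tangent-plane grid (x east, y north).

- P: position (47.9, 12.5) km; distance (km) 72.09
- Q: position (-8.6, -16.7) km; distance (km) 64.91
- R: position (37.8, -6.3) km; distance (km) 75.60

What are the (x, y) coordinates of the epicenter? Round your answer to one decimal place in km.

-14.9 km east, 47.9 km north

Circle about each station: (x − 47.9)² + (y − 12.5)² = 72.09²; (x + 8.6)² + (y + 16.7)² = 64.91²; (x − 37.8)² + (y + 6.3)² = 75.60².
Subtracting pairs of circle equations eliminates x²+y² and gives linear equations (the radical axes):
-113.0 x − 58.4 y = -1114.15
-20.2 x − 37.6 y = -1500.52
Solving the 2×2 system: x ≈ -14.9, y ≈ 47.9 km.
Check against P (with the unrounded x, y): √((x − 47.9)²+(y − 12.5)²) = 72.10 ≈ 72.09 km. ✓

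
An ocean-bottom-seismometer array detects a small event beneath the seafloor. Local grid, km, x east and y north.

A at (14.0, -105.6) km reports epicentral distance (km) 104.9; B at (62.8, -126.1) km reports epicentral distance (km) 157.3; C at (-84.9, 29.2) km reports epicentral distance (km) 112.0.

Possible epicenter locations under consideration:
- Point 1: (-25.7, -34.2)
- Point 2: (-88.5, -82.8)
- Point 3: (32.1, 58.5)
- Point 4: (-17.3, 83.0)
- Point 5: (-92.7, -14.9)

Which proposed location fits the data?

For each candidate, compare |candidate − station| to the reported distance:
Point 1: residuals A 23.2, B 29.7, C 25.3 → max 29.7 km
Point 2: residuals A 0.1, B 0.1, C 0.1 → max 0.1 km
Point 3: residuals A 60.2, B 29.8, C 8.6 → max 60.2 km
Point 4: residuals A 86.3, B 66.6, C 25.6 → max 86.3 km
Point 5: residuals A 35.1, B 33.9, C 67.2 → max 67.2 km
Only Point 2 has all residuals ≈ 0.

Point 2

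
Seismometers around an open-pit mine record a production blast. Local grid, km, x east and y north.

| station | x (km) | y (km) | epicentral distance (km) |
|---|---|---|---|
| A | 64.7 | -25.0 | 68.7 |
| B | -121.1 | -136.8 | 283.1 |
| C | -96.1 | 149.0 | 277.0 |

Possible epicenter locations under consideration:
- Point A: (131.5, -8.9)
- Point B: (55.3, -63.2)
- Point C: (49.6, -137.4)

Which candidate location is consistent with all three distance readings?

Point A

For each candidate, compare |candidate − station| to the reported distance:
Point A: residuals A 0.0, B 0.0, C 0.0 → max 0.0 km
Point B: residuals A 29.4, B 92.0, C 16.3 → max 92.0 km
Point C: residuals A 44.7, B 112.4, C 44.3 → max 112.4 km
Only Point A has all residuals ≈ 0.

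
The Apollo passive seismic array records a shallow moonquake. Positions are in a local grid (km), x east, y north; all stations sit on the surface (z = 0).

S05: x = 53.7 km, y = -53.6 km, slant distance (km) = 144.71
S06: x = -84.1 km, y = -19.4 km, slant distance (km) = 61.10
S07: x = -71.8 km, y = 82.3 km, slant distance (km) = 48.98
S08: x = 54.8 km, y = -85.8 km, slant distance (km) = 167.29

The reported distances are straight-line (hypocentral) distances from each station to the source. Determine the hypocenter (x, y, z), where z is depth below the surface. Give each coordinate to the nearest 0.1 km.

Each station gives a sphere (x−x_i)² + (y−y_i)² + z² = d_i² (stations at z=0).
Subtracting the S05 sphere from S06 and S07: z² cancels, leaving linear equations in x and y:
-275.6 x + 68.4 y = 18900.29
-251.0 x + 271.8 y = 24713.82
Solving: x ≈ -59.693, y ≈ 35.801 km (keep extra digits for the depth step; rounded: -59.7, 35.8).
Then from the S05 sphere: z² = 144.71² − (x − 53.7)² − (y + 53.6)² with x = -59.693, y = 35.801, so z ≈ 9.512 ≈ 9.5 km.
Check against S08 (with the unrounded solution): distance 167.29 ≈ 167.29 km. ✓

(-59.7, 35.8, 9.5)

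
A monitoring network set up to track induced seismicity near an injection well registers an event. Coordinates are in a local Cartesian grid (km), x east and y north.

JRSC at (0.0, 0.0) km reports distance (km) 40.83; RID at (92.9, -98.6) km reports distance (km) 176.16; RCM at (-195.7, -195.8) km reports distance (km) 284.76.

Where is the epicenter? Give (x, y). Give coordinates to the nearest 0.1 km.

(-25.1, 32.2)

Circle about each station: x² + y² = 40.83²; (x − 92.9)² + (y + 98.6)² = 176.16²; (x + 195.7)² + (y + 195.8)² = 284.76².
Subtracting pairs of circle equations eliminates x²+y² and gives linear equations (the radical axes):
185.8 x − 197.2 y = -11012.89
-391.4 x − 391.6 y = -2785.04
Solving the 2×2 system: x ≈ -25.1, y ≈ 32.2 km.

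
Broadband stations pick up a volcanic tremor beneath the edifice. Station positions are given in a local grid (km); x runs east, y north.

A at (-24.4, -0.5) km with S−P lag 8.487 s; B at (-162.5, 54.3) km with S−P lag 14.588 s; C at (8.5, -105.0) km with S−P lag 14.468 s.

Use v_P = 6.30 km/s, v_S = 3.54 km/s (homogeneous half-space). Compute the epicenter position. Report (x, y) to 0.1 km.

Distance from S−P lag: d = Δt · v_P v_S / (v_P − v_S) = Δt · (6.30·3.54)/(6.30−3.54) ≈ 8.0804·Δt.
So d_A = 68.58, d_B = 117.88, d_C = 116.91 km.
Circle about each station: (x + 24.4)² + (y + 0.5)² = 68.58²; (x + 162.5)² + (y − 54.3)² = 117.88²; (x − 8.5)² + (y + 105.0)² = 116.91².
Subtracting the A equation from the B and C equations removes the quadratic terms:
-276.2 x + 109.6 y = 19566.65
65.8 x − 209.0 y = 1536.91
Solving the 2×2 system: x ≈ -84.3, y ≈ -33.9 km.
Check against A (with the unrounded x, y): √((x + 24.4)²+(y + 0.5)²) = 68.57 ≈ 68.58 km. ✓

(-84.3, -33.9)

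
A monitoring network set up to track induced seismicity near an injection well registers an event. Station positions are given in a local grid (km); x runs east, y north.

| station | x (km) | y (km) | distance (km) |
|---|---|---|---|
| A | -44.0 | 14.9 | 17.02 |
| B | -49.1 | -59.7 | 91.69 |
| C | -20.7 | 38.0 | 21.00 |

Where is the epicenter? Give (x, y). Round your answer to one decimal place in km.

Circle about each station: (x + 44.0)² + (y − 14.9)² = 17.02²; (x + 49.1)² + (y + 59.7)² = 91.69²; (x + 20.7)² + (y − 38.0)² = 21.00².
Subtracting pairs of circle equations eliminates x²+y² and gives linear equations (the radical axes):
-10.2 x − 149.2 y = -4300.49
46.6 x + 46.2 y = -436.84
Solving the 2×2 system: x ≈ -40.7, y ≈ 31.6 km.
Check against A (with the unrounded x, y): √((x + 44.0)²+(y − 14.9)²) = 17.03 ≈ 17.02 km. ✓

x ≈ -40.7 km, y ≈ 31.6 km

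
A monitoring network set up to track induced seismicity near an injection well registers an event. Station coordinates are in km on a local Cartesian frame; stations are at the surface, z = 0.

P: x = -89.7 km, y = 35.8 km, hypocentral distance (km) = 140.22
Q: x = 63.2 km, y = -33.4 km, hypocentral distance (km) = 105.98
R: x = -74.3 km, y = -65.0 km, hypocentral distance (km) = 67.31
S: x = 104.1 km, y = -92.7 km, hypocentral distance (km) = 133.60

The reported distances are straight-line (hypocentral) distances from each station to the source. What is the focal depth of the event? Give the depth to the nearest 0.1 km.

z ≈ 40.3 km

Each station gives a sphere (x−x_i)² + (y−y_i)² + z² = d_i² (stations at z=0).
Subtracting the P sphere from Q and R: z² cancels, leaving linear equations in x and y:
305.8 x − 138.4 y = 4211.96
30.8 x − 201.6 y = 15548.77
Solving: x ≈ -22.703, y ≈ -80.595 km (keep extra digits for the depth step; rounded: -22.7, -80.6).
Then from the P sphere: z² = 140.22² − (x + 89.7)² − (y − 35.8)² with x = -22.703, y = -80.595, so z ≈ 40.314 ≈ 40.3 km.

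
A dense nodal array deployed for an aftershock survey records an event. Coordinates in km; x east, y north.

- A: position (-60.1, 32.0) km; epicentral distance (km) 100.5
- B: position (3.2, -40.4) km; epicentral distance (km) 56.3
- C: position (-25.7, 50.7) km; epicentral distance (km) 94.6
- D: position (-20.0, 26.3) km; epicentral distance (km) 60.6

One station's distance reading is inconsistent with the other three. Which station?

Solve using three stations at a time. Using A, B, D (subtract circle equations pairwise → linear system) gives (x, y) ≈ (36.6, 4.8).
Distances from that point to each station vs reported:
  A: calculated 100.5 vs reported 100.5 → residual 0.0 km
  B: calculated 56.3 vs reported 56.3 → residual 0.0 km
  C: calculated 77.4 vs reported 94.6 → residual 17.2 km
  D: calculated 60.6 vs reported 60.6 → residual 0.0 km
A, B, D are mutually consistent (residuals ≈ 0); C is off by 17.2 km.

C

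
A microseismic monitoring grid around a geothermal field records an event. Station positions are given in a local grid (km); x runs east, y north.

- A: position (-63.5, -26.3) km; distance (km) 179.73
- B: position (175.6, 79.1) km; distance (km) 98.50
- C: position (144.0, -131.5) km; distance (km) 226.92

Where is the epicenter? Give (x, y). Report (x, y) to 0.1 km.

Circle about each station: (x + 63.5)² + (y + 26.3)² = 179.73²; (x − 175.6)² + (y − 79.1)² = 98.50²; (x − 144.0)² + (y + 131.5)² = 226.92².
Subtracting the A equation from the B and C equations removes the quadratic terms:
478.2 x + 210.8 y = 54968.85
415.0 x − 210.4 y = 14114.50
Solving the 2×2 system: x ≈ 77.3, y ≈ 85.4 km.
Check against A (with the unrounded x, y): √((x + 63.5)²+(y + 26.3)²) = 179.73 ≈ 179.73 km. ✓

x ≈ 77.3 km, y ≈ 85.4 km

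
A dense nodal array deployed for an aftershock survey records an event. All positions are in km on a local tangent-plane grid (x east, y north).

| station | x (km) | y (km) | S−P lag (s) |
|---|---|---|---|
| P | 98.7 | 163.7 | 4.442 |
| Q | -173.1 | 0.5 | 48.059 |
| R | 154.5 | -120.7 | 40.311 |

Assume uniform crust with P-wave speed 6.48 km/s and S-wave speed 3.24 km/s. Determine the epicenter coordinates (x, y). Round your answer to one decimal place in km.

x ≈ 107.2 km, y ≈ 136.2 km

Distance from S−P lag: d = Δt · v_P v_S / (v_P − v_S) = Δt · (6.48·3.24)/(6.48−3.24) ≈ 6.4800·Δt.
So d_P = 28.78, d_Q = 311.42, d_R = 261.22 km.
Circle about each station: (x − 98.7)² + (y − 163.7)² = 28.78²; (x + 173.1)² + (y − 0.5)² = 311.42²; (x − 154.5)² + (y + 120.7)² = 261.22².
Subtracting the P equation from the Q and R equations removes the quadratic terms:
-543.6 x − 326.4 y = -102729.65
111.6 x − 568.8 y = -65508.24
Solving the 2×2 system: x ≈ 107.2, y ≈ 136.2 km.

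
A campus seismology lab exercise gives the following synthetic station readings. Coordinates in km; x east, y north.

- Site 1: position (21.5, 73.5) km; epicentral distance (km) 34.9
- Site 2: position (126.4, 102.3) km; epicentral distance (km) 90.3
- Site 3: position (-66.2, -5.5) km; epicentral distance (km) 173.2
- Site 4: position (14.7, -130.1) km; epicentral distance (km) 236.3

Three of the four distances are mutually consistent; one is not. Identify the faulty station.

Site 3

Solve using three stations at a time. Using Site 1, Site 2, Site 4 (subtract circle equations pairwise → linear system) gives (x, y) ≈ (36.1, 105.2).
Distances from that point to each station vs reported:
  Site 1: calculated 34.9 vs reported 34.9 → residual 0.0 km
  Site 2: calculated 90.3 vs reported 90.3 → residual 0.0 km
  Site 3: calculated 150.8 vs reported 173.2 → residual 22.4 km
  Site 4: calculated 236.3 vs reported 236.3 → residual 0.0 km
Site 1, Site 2, Site 4 are mutually consistent (residuals ≈ 0); Site 3 is off by 22.4 km.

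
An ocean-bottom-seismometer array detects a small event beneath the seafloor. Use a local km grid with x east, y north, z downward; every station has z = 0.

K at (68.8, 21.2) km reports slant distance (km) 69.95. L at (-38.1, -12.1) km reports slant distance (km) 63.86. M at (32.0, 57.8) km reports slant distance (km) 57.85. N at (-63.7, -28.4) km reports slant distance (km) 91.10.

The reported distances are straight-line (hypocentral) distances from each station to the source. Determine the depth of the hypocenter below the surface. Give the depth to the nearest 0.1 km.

depth ≈ 33.5 km

Each station gives a sphere (x−x_i)² + (y−y_i)² + z² = d_i² (stations at z=0).
Subtracting the K sphere from L and M: z² cancels, leaving linear equations in x and y:
-213.8 x − 66.6 y = -2769.96
-73.6 x + 73.2 y = 728.34
Solving: x ≈ 7.506, y ≈ 17.497 km (keep extra digits for the depth step; rounded: 7.5, 17.5).
Then from the K sphere: z² = 69.95² − (x − 68.8)² − (y − 21.2)² with x = 7.506, y = 17.497, so z ≈ 33.501 ≈ 33.5 km.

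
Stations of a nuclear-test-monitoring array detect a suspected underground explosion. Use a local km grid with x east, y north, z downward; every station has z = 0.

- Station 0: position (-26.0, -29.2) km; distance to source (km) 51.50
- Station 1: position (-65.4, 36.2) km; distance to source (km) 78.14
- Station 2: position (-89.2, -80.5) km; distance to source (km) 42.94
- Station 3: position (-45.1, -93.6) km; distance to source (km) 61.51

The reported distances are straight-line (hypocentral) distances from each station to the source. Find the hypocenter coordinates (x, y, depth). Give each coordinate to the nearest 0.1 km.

Each station gives a sphere (x−x_i)² + (y−y_i)² + z² = d_i² (stations at z=0).
Subtracting the Station 0 sphere from Station 1 and Station 2: z² cancels, leaving linear equations in x and y:
-78.8 x + 130.8 y = 605.35
-126.4 x − 102.6 y = 13716.66
Solving: x ≈ -75.402, y ≈ -40.798 km (keep extra digits for the depth step; rounded: -75.4, -40.8).
Then from the Station 0 sphere: z² = 51.50² − (x + 26.0)² − (y + 29.2)² with x = -75.402, y = -40.798, so z ≈ 8.785 ≈ 8.8 km.

x ≈ -75.4 km, y ≈ -40.8 km, depth ≈ 8.8 km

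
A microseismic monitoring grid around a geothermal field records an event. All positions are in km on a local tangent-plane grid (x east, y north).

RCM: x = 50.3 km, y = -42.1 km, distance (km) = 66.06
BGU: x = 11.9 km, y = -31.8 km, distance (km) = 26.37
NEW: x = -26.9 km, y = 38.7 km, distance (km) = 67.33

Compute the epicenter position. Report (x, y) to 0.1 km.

Circle about each station: (x − 50.3)² + (y + 42.1)² = 66.06²; (x − 11.9)² + (y + 31.8)² = 26.37²; (x + 26.9)² + (y − 38.7)² = 67.33².
Subtracting pairs of circle equations eliminates x²+y² and gives linear equations (the radical axes):
-76.8 x + 20.6 y = 518.90
-154.4 x + 161.6 y = -2250.61
Solving the 2×2 system: x ≈ -14.1, y ≈ -27.4 km.

-14.1 km east, -27.4 km north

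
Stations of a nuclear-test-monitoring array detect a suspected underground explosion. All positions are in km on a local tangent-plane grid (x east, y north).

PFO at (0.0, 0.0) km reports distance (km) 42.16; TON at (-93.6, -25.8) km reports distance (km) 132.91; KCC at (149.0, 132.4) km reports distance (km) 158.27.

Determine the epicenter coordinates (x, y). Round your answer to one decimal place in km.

Circle about each station: x² + y² = 42.16²; (x + 93.6)² + (y + 25.8)² = 132.91²; (x − 149.0)² + (y − 132.4)² = 158.27².
Subtracting the PFO equation from the TON and KCC equations removes the quadratic terms:
-187.2 x − 51.6 y = -6461.00
298.0 x + 264.8 y = 16458.83
Solving the 2×2 system: x ≈ 25.2, y ≈ 33.8 km.

(25.2, 33.8)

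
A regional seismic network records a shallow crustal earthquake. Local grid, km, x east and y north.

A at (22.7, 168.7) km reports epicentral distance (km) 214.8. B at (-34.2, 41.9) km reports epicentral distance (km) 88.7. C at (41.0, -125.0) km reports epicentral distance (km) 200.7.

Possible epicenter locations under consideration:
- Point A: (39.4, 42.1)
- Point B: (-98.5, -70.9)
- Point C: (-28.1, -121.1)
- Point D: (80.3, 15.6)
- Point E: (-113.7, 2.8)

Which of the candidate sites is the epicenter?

For each candidate, compare |candidate − station| to the reported distance:
Point A: residuals A 87.1, B 15.1, C 33.6 → max 87.1 km
Point B: residuals A 53.7, B 41.1, C 51.1 → max 53.7 km
Point C: residuals A 79.4, B 74.4, C 131.5 → max 131.5 km
Point D: residuals A 51.2, B 28.8, C 54.7 → max 54.7 km
Point E: residuals A 0.0, B 0.1, C 0.0 → max 0.1 km
Only Point E has all residuals ≈ 0.

Point E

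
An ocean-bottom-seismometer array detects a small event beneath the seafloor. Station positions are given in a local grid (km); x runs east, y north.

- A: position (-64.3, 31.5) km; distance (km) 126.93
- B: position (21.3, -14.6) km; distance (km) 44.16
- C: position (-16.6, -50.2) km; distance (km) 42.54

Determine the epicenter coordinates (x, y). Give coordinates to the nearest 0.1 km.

Circle about each station: (x + 64.3)² + (y − 31.5)² = 126.93²; (x − 21.3)² + (y + 14.6)² = 44.16²; (x + 16.6)² + (y + 50.2)² = 42.54².
Subtracting the A equation from the B and C equations removes the quadratic terms:
171.2 x − 92.2 y = 9701.23
95.4 x − 163.4 y = 11970.43
Solving the 2×2 system: x ≈ 25.1, y ≈ -58.6 km.
Check against A (with the unrounded x, y): √((x + 64.3)²+(y − 31.5)²) = 126.93 ≈ 126.93 km. ✓

25.1 km east, -58.6 km north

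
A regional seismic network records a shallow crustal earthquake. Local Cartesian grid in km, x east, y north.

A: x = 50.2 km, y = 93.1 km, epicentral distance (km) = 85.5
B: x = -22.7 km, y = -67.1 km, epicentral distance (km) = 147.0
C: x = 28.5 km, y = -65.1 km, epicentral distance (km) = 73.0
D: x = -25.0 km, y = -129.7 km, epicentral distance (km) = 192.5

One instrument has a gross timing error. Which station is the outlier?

C

Solve using three stations at a time. Using A, B, D (subtract circle equations pairwise → linear system) gives (x, y) ≈ (95.1, 20.6).
Distances from that point to each station vs reported:
  A: calculated 85.3 vs reported 85.5 → residual 0.2 km
  B: calculated 146.9 vs reported 147.0 → residual 0.1 km
  C: calculated 108.5 vs reported 73.0 → residual 35.5 km
  D: calculated 192.4 vs reported 192.5 → residual 0.1 km
A, B, D are mutually consistent (residuals ≈ 0); C is off by 35.5 km.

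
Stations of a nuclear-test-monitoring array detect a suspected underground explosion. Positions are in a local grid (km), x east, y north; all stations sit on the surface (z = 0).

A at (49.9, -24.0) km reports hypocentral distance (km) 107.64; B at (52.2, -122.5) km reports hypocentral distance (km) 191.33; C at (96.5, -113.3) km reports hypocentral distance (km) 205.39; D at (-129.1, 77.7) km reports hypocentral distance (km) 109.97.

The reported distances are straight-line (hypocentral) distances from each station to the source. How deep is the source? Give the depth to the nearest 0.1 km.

19.1 km

Each station gives a sphere (x−x_i)² + (y−y_i)² + z² = d_i² (stations at z=0).
Subtracting the A sphere from B and C: z² cancels, leaving linear equations in x and y:
4.6 x − 197.0 y = -10355.72
93.2 x − 178.6 y = -11515.55
Solving: x ≈ -23.892, y ≈ 52.009 km (keep extra digits for the depth step; rounded: -23.9, 52.0).
Then from the A sphere: z² = 107.64² − (x − 49.9)² − (y + 24.0)² with x = -23.892, y = 52.009, so z ≈ 19.072 ≈ 19.1 km.
Check against D (with the unrounded solution): distance 109.97 ≈ 109.97 km. ✓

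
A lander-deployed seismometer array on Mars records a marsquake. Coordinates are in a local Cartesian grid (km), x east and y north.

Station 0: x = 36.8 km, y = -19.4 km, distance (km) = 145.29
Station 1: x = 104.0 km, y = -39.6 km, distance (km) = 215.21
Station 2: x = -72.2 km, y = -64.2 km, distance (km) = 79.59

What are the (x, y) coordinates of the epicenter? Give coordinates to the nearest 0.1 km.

(-105.9, 7.9)

Circle about each station: (x − 36.8)² + (y + 19.4)² = 145.29²; (x − 104.0)² + (y + 39.6)² = 215.21²; (x + 72.2)² + (y + 64.2)² = 79.59².
Subtracting pairs of circle equations eliminates x²+y² and gives linear equations (the radical axes):
134.4 x − 40.4 y = -14552.60
-218.0 x − 89.6 y = 22378.50
Solving the 2×2 system: x ≈ -105.9, y ≈ 7.9 km.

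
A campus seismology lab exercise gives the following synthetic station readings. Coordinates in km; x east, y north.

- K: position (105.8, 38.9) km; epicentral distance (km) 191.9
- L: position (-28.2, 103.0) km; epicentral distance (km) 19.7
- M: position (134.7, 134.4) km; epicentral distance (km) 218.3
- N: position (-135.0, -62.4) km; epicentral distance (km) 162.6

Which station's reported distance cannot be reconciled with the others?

Solve using three stations at a time. Using K, M, N (subtract circle equations pairwise → linear system) gives (x, y) ≈ (-79.1, 90.3).
Distances from that point to each station vs reported:
  K: calculated 191.9 vs reported 191.9 → residual 0.0 km
  L: calculated 52.5 vs reported 19.7 → residual 32.8 km
  M: calculated 218.3 vs reported 218.3 → residual 0.0 km
  N: calculated 162.6 vs reported 162.6 → residual 0.0 km
K, M, N are mutually consistent (residuals ≈ 0); L is off by 32.8 km.

L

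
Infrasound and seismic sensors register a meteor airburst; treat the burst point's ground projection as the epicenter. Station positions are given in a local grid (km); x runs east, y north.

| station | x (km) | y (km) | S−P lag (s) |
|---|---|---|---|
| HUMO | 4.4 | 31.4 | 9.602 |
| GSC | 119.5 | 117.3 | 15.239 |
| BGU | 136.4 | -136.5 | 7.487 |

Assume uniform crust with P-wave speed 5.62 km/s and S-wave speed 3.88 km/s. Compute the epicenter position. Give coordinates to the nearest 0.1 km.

Distance from S−P lag: d = Δt · v_P v_S / (v_P − v_S) = Δt · (5.62·3.88)/(5.62−3.88) ≈ 12.5320·Δt.
So d_HUMO = 120.33, d_GSC = 190.97, d_BGU = 93.83 km.
Circle about each station: (x − 4.4)² + (y − 31.4)² = 120.33²; (x − 119.5)² + (y − 117.3)² = 190.97²; (x − 136.4)² + (y + 136.5)² = 93.83².
Subtracting pairs of circle equations eliminates x²+y² and gives linear equations (the radical axes):
230.2 x + 171.8 y = 5043.99
264.0 x − 335.8 y = 41907.13
Solving the 2×2 system: x ≈ 72.5, y ≈ -67.8 km.

(72.5, -67.8)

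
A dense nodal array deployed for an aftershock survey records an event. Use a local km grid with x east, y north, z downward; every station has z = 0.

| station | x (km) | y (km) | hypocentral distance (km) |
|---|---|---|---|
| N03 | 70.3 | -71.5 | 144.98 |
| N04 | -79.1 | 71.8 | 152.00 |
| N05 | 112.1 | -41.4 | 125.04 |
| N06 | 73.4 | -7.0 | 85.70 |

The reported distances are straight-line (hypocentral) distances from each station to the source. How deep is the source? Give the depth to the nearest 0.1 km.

Each station gives a sphere (x−x_i)² + (y−y_i)² + z² = d_i² (stations at z=0).
Subtracting the N03 sphere from N04 and N05: z² cancels, leaving linear equations in x and y:
-298.8 x + 286.6 y = -727.09
83.6 x + 60.2 y = 9610.23
Solving: x ≈ 66.704, y ≈ 67.006 km (keep extra digits for the depth step; rounded: 66.7, 67.0).
Then from the N03 sphere: z² = 144.98² − (x − 70.3)² − (y + 71.5)² with x = 66.704, y = 67.006, so z ≈ 42.689 ≈ 42.7 km.

depth ≈ 42.7 km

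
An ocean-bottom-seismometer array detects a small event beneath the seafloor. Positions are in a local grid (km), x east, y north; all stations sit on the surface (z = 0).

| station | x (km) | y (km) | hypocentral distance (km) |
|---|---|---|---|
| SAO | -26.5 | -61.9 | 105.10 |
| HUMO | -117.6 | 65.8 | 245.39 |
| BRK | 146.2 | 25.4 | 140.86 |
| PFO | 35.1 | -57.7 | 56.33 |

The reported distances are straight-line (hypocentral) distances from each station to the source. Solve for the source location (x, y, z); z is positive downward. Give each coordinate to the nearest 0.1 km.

x ≈ 70.2 km, y ≈ -89.1 km, depth ≈ 30.9 km

Each station gives a sphere (x−x_i)² + (y−y_i)² + z² = d_i² (stations at z=0).
Subtracting the SAO sphere from HUMO and BRK: z² cancels, leaving linear equations in x and y:
-182.2 x + 255.4 y = -35544.70
345.4 x + 174.6 y = 8690.21
Solving: x ≈ 70.197, y ≈ -89.095 km (keep extra digits for the depth step; rounded: 70.2, -89.1).
Then from the SAO sphere: z² = 105.10² − (x + 26.5)² − (y + 61.9)² with x = 70.197, y = -89.095, so z ≈ 30.921 ≈ 30.9 km.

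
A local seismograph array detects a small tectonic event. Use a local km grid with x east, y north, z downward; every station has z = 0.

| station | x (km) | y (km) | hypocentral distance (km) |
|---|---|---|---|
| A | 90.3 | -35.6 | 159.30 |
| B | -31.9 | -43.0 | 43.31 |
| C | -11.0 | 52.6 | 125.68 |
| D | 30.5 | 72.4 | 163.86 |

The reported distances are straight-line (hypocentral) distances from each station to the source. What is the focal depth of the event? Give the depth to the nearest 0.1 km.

Each station gives a sphere (x−x_i)² + (y−y_i)² + z² = d_i² (stations at z=0).
Subtracting the A sphere from B and C: z² cancels, leaving linear equations in x and y:
-244.4 x − 14.8 y = 16945.89
-202.6 x + 176.4 y = 3047.34
Solving: x ≈ -65.806, y ≈ -58.305 km (keep extra digits for the depth step; rounded: -65.8, -58.3).
Then from the A sphere: z² = 159.30² − (x − 90.3)² − (y + 35.6)² with x = -65.806, y = -58.305, so z ≈ 22.179 ≈ 22.2 km.

depth ≈ 22.2 km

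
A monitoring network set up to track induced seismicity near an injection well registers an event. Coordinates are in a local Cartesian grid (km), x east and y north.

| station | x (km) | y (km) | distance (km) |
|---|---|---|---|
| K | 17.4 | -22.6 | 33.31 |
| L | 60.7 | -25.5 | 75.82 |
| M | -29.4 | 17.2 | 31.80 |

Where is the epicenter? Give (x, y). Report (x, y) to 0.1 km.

Circle about each station: (x − 17.4)² + (y + 22.6)² = 33.31²; (x − 60.7)² + (y + 25.5)² = 75.82²; (x + 29.4)² + (y − 17.2)² = 31.80².
Subtracting pairs of circle equations eliminates x²+y² and gives linear equations (the radical axes):
86.6 x − 5.8 y = -1117.90
-93.6 x + 79.6 y = 445.00
Solving the 2×2 system: x ≈ -13.6, y ≈ -10.4 km.
Check against K (with the unrounded x, y): √((x − 17.4)²+(y + 22.6)²) = 33.32 ≈ 33.31 km. ✓

-13.6 km east, -10.4 km north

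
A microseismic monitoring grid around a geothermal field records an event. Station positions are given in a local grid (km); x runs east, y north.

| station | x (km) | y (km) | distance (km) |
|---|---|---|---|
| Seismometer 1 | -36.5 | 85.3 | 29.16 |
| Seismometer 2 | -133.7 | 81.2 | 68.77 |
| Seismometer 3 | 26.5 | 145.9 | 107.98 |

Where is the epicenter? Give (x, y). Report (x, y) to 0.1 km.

Circle about each station: (x + 36.5)² + (y − 85.3)² = 29.16²; (x + 133.7)² + (y − 81.2)² = 68.77²; (x − 26.5)² + (y − 145.9)² = 107.98².
Subtracting the Seismometer 1 equation from the Seismometer 2 and Seismometer 3 equations removes the quadratic terms:
-194.4 x − 8.2 y = 11981.78
126.0 x + 121.2 y = 2571.35
Solving the 2×2 system: x ≈ -65.4, y ≈ 89.2 km.

-65.4 km east, 89.2 km north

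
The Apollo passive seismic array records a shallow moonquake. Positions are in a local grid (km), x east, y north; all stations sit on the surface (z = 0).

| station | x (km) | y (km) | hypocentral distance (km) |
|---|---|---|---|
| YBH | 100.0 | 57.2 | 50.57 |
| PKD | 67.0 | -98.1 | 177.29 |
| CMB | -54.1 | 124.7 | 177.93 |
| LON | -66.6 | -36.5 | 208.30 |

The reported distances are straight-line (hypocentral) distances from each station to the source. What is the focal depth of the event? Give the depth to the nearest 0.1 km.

Each station gives a sphere (x−x_i)² + (y−y_i)² + z² = d_i² (stations at z=0).
Subtracting the YBH sphere from PKD and CMB: z² cancels, leaving linear equations in x and y:
-66.0 x − 310.6 y = -28033.65
-308.2 x + 135.0 y = -23896.70
Solving: x ≈ 107.102, y ≈ 67.498 km (keep extra digits for the depth step; rounded: 107.1, 67.5).
Then from the YBH sphere: z² = 50.57² − (x − 100.0)² − (y − 57.2)² with x = 107.102, y = 67.498, so z ≈ 48.998 ≈ 49.0 km.

z ≈ 49.0 km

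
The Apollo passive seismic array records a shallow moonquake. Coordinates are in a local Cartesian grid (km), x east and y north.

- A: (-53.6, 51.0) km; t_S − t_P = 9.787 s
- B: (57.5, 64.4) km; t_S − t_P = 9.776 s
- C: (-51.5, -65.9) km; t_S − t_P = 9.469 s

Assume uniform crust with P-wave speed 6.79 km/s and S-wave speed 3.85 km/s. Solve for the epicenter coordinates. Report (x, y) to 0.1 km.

Distance from S−P lag: d = Δt · v_P v_S / (v_P − v_S) = Δt · (6.79·3.85)/(6.79−3.85) ≈ 8.8917·Δt.
So d_A = 87.02, d_B = 86.92, d_C = 84.20 km.
Circle about each station: (x + 53.6)² + (y − 51.0)² = 87.02²; (x − 57.5)² + (y − 64.4)² = 86.92²; (x + 51.5)² + (y + 65.9)² = 84.20².
Subtracting the A equation from the B and C equations removes the quadratic terms:
222.2 x + 26.8 y = 1997.04
4.2 x − 233.8 y = 2003.94
Solving the 2×2 system: x ≈ 10.0, y ≈ -8.4 km.
Check against A (with the unrounded x, y): √((x + 53.6)²+(y − 51.0)²) = 87.02 ≈ 87.02 km. ✓

10.0 km east, -8.4 km north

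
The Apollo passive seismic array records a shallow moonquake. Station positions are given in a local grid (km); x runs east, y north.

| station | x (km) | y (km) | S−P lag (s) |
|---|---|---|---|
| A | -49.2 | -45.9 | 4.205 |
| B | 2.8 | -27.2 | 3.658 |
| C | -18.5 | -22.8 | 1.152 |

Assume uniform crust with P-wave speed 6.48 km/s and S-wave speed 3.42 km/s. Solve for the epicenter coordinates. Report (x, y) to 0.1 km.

(-23.6, -29.4)

Distance from S−P lag: d = Δt · v_P v_S / (v_P − v_S) = Δt · (6.48·3.42)/(6.48−3.42) ≈ 7.2424·Δt.
So d_A = 30.45, d_B = 26.49, d_C = 8.34 km.
Circle about each station: (x + 49.2)² + (y + 45.9)² = 30.45²; (x − 2.8)² + (y + 27.2)² = 26.49²; (x + 18.5)² + (y + 22.8)² = 8.34².
Subtracting the A equation from the B and C equations removes the quadratic terms:
104.0 x + 37.4 y = -3554.29
61.4 x + 46.2 y = -2807.71
Solving the 2×2 system: x ≈ -23.6, y ≈ -29.4 km.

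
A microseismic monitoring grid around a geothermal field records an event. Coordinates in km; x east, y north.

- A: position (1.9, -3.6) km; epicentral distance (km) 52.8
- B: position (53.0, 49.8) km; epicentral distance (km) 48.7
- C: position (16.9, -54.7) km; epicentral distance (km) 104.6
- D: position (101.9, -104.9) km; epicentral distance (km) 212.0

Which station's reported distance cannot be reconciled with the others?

D

Solve using three stations at a time. Using A, B, C (subtract circle equations pairwise → linear system) gives (x, y) ≈ (4.3, 49.1).
Distances from that point to each station vs reported:
  A: calculated 52.8 vs reported 52.8 → residual 0.0 km
  B: calculated 48.7 vs reported 48.7 → residual 0.0 km
  C: calculated 104.6 vs reported 104.6 → residual 0.0 km
  D: calculated 182.3 vs reported 212.0 → residual 29.7 km
A, B, C are mutually consistent (residuals ≈ 0); D is off by 29.7 km.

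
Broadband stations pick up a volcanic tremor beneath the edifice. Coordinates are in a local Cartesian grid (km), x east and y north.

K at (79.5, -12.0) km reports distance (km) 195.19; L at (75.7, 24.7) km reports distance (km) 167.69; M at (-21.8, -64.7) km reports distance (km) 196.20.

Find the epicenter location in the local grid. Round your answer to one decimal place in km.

Circle about each station: (x − 79.5)² + (y + 12.0)² = 195.19²; (x − 75.7)² + (y − 24.7)² = 167.69²; (x + 21.8)² + (y + 64.7)² = 196.20².
Subtracting the K equation from the L and M equations removes the quadratic terms:
-7.6 x + 73.4 y = 9855.53
-202.6 x − 105.4 y = -2198.22
Solving the 2×2 system: x ≈ -56.0, y ≈ 128.5 km.

x ≈ -56.0 km, y ≈ 128.5 km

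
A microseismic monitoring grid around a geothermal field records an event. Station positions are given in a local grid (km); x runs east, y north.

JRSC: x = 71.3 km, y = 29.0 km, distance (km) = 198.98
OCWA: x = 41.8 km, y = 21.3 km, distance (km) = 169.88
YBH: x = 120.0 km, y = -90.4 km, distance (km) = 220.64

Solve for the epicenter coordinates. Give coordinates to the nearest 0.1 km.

x ≈ -99.9 km, y ≈ -72.4 km

Circle about each station: (x − 71.3)² + (y − 29.0)² = 198.98²; (x − 41.8)² + (y − 21.3)² = 169.88²; (x − 120.0)² + (y + 90.4)² = 220.64².
Subtracting the JRSC equation from the OCWA and YBH equations removes the quadratic terms:
-59.0 x − 15.4 y = 7010.07
97.4 x − 238.8 y = 7558.50
Solving the 2×2 system: x ≈ -99.9, y ≈ -72.4 km.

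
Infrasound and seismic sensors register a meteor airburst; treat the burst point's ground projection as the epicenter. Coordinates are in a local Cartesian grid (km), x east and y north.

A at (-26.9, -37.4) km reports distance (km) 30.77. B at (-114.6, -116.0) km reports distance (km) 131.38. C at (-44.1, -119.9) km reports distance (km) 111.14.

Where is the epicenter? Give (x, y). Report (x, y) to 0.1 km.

Circle about each station: (x + 26.9)² + (y + 37.4)² = 30.77²; (x + 114.6)² + (y + 116.0)² = 131.38²; (x + 44.1)² + (y + 119.9)² = 111.14².
Subtracting pairs of circle equations eliminates x²+y² and gives linear equations (the radical axes):
-175.4 x − 157.2 y = 8152.88
-34.4 x − 165.0 y = 2793.14
Solving the 2×2 system: x ≈ -38.5, y ≈ -8.9 km.
Check against A (with the unrounded x, y): √((x + 26.9)²+(y + 37.4)²) = 30.77 ≈ 30.77 km. ✓

x ≈ -38.5 km, y ≈ -8.9 km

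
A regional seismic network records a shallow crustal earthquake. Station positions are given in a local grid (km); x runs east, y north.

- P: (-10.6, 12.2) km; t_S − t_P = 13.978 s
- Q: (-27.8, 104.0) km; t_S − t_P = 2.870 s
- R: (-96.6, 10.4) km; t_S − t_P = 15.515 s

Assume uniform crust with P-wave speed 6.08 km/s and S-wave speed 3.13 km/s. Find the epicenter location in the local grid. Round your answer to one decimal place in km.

Distance from S−P lag: d = Δt · v_P v_S / (v_P − v_S) = Δt · (6.08·3.13)/(6.08−3.13) ≈ 6.4510·Δt.
So d_P = 90.17, d_Q = 18.51, d_R = 100.09 km.
Circle about each station: (x + 10.6)² + (y − 12.2)² = 90.17²; (x + 27.8)² + (y − 104.0)² = 18.51²; (x + 96.6)² + (y − 10.4)² = 100.09².
Subtracting the P equation from the Q and R equations removes the quadratic terms:
-34.4 x + 183.6 y = 19115.65
-172.0 x − 3.6 y = 7291.14
Solving the 2×2 system: x ≈ -44.4, y ≈ 95.8 km.
Check against P (with the unrounded x, y): √((x + 10.6)²+(y − 12.2)²) = 90.17 ≈ 90.17 km. ✓

(-44.4, 95.8)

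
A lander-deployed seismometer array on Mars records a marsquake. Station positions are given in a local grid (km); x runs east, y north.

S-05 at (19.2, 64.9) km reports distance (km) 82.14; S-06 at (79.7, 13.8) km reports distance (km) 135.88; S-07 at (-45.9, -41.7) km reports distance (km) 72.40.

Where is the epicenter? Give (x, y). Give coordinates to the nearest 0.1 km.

Circle about each station: (x − 19.2)² + (y − 64.9)² = 82.14²; (x − 79.7)² + (y − 13.8)² = 135.88²; (x + 45.9)² + (y + 41.7)² = 72.40².
Subtracting the S-05 equation from the S-06 and S-07 equations removes the quadratic terms:
121.0 x − 102.2 y = -9754.51
-130.2 x − 213.2 y = 770.27
Solving the 2×2 system: x ≈ -55.2, y ≈ 30.1 km.
Check against S-05 (with the unrounded x, y): √((x − 19.2)²+(y − 64.9)²) = 82.14 ≈ 82.14 km. ✓

-55.2 km east, 30.1 km north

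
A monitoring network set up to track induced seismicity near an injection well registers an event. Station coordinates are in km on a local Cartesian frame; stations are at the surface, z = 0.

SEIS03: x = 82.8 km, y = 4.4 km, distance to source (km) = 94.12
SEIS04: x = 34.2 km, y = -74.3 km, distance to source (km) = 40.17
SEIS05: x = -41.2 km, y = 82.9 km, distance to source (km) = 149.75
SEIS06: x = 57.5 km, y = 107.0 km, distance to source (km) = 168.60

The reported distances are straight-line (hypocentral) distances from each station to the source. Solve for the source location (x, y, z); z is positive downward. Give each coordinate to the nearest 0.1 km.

x ≈ 14.0 km, y ≈ -53.5 km, depth ≈ 27.8 km

Each station gives a sphere (x−x_i)² + (y−y_i)² + z² = d_i² (stations at z=0).
Subtracting the SEIS03 sphere from SEIS04 and SEIS05: z² cancels, leaving linear equations in x and y:
-97.2 x − 157.4 y = 7059.88
-248.0 x + 157.0 y = -11871.84
Solving: x ≈ 14.002, y ≈ -53.500 km (keep extra digits for the depth step; rounded: 14.0, -53.5).
Then from the SEIS03 sphere: z² = 94.12² − (x − 82.8)² − (y − 4.4)² with x = 14.002, y = -53.500, so z ≈ 27.803 ≈ 27.8 km.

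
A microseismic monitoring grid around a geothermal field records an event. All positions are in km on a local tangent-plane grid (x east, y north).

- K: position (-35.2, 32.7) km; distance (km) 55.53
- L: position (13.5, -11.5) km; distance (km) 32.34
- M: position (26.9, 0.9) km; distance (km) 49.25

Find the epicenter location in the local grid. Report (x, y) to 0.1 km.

Circle about each station: (x + 35.2)² + (y − 32.7)² = 55.53²; (x − 13.5)² + (y + 11.5)² = 32.34²; (x − 26.9)² + (y − 0.9)² = 49.25².
Subtracting the K equation from the L and M equations removes the quadratic terms:
97.4 x − 88.4 y = 43.88
124.2 x − 63.6 y = -925.89
Solving the 2×2 system: x ≈ -17.7, y ≈ -20.0 km.
Check against K (with the unrounded x, y): √((x + 35.2)²+(y − 32.7)²) = 55.52 ≈ 55.53 km. ✓

(-17.7, -20.0)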